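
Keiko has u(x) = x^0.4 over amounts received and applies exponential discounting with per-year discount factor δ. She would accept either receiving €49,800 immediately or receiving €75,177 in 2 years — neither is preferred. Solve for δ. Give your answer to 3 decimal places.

δ ≈ 0.921

Equating discounted utilities: u(49800) = δ^2·u(75177) ⇒ δ^2 = u(49800)/u(75177).
Since u(x) = x^0.4, δ^2 = (49800/75177)^0.4 = 0.66244^0.4 = 0.84812.
Hence δ = (0.84812)^(1/2) = 0.92093.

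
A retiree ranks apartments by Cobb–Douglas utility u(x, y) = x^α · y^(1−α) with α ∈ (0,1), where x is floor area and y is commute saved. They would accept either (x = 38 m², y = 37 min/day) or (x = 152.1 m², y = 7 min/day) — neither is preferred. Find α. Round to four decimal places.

α ≈ 0.5456

The Cobb–Douglas utilities coincide, so 38^α·37^(1−α) = 152.1^α·7^(1−α).
Taking logs: α·ln 38 + (1−α)·ln 37 = α·ln 152.1 + (1−α)·ln 7, i.e. α·-1.3869520 = (1−α)·-1.6650078.
Thus α·(-3.0519598) = -1.6650078, so α = -1.6650078/-3.0519598 ≈ 0.5456.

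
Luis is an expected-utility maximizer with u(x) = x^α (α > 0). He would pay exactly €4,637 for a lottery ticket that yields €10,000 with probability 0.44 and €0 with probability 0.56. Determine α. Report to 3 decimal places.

Since u(0) = 0, the lottery's EU is 0.44·10000^α.
Equating: 4637^α = 0.44·10000^α, i.e. 0.4637^α = 0.44.
α = ln(0.44) / ln(4637/10000) = -0.820981/-0.768517 ≈ 1.068.

α ≈ 1.068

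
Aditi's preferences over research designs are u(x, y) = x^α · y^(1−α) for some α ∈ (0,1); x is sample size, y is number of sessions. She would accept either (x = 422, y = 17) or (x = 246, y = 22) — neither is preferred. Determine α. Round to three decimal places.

α ≈ 0.323

Indifference: 422^α · 17^(1−α) = 246^α · 22^(1−α).
(422/246)^α = (22/17)^(1−α); take logs: α·ln(422/246) = (1−α)·ln(22/17), i.e. α·0.539674 = (1−α)·0.257829.
So α/(1−α) = (0.257829)/(0.539674) = 0.477750, and α = 0.477750/1.477750 ≈ 0.323.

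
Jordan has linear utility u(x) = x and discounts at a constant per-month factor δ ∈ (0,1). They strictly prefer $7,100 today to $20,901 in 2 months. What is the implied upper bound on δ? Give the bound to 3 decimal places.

Comparing present values: 7100 > δ^2·20901.
Dividing by 20901: δ^2 < 0.33970. Both sides are positive, so the square root keeps the direction.
δ < (7100/20901)^(1/2) ≈ 0.583.

δ < 0.583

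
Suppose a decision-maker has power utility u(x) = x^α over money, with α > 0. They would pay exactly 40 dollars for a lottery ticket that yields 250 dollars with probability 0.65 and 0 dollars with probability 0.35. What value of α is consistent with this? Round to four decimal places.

α ≈ 0.2351

EU(lottery) = 0.65·250^α + 0.35·0 = 0.65·250^α.
Equating: 40^α = 0.65·250^α, i.e. 0.1600^α = 0.65.
α = ln(0.65) / ln(40/250) = -0.4307829/-1.8325815 ≈ 0.2351.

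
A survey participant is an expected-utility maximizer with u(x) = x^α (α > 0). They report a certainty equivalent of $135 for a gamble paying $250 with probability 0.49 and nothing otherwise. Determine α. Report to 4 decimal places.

α ≈ 1.1577

Since u(0) = 0, the lottery's EU is 0.49·250^α.
Equating: 135^α = 0.49·250^α, i.e. 0.5400^α = 0.49.
α = ln(0.49) / ln(135/250) = -0.7133499/-0.6161861 ≈ 1.1577.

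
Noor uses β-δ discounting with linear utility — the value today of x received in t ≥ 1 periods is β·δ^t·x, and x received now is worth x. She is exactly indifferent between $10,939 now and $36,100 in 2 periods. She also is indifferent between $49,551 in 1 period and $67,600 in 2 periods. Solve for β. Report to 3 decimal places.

β ≈ 0.564

From the later pair, β·δ^1·49551 = β·δ^2·67600; dividing through, δ = 49551/67600 = 0.73300.
Substituting δ into 10939 = β·δ^2·36100: β = 10939/(19396.289) ≈ 0.564.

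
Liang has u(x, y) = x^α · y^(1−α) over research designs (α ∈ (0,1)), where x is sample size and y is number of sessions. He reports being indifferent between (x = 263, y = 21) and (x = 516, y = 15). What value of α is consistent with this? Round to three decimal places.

α ≈ 0.333

The Cobb–Douglas utilities coincide, so 263^α·21^(1−α) = 516^α·15^(1−α).
Rearrange to (263/516)^α = (15/21)^(1−α) and take logs: α·-0.673953 = (1−α)·-0.336472.
Thus α·(-1.010425) = -0.336472, so α = -0.336472/-1.010425 ≈ 0.333.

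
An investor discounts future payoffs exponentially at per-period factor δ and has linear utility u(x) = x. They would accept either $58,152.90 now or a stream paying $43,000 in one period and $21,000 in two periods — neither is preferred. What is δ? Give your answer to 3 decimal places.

δ ≈ 0.930

The stream is worth 43000δ + 21000δ² today, so 43000δ + 21000δ² = 58152.90.
So 21000δ² + 43000δ − 58152.90 = 0.
By the quadratic formula (taking the positive root), δ = (−43000 + √6733843600.00) / 42000 ≈ 0.930.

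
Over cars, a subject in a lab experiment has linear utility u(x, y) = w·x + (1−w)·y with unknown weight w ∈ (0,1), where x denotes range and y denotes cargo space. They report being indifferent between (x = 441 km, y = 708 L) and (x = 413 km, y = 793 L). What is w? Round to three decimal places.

u(441,708) = u(413,793) means w·441 + (1−w)·708 = w·413 + (1−w)·793.
w·(441−413) = (1−w)·(793−708), i.e. w·28 = (1−w)·85.
The marginal rate of substitution is 85/28, so w = 85/(28+85) = 0.752.

w = 0.752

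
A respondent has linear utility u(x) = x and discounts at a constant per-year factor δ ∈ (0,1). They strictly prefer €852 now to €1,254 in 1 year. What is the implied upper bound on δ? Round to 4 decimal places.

Comparing present values: 852 > δ·1254.
Dividing through by 1254 gives δ < 0.67943.

δ < 0.6794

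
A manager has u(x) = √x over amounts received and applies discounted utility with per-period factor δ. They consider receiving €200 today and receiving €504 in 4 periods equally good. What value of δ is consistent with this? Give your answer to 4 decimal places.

Indifference means u(200) = δ^4 · u(504), so δ^4 = u(200)/u(504).
With u(x) = √x: δ^4 = √200/√504 = √(200/504) = 0.62994.
Taking the 4th root: δ = 0.62994^(1/4) ≈ 0.8909.

δ ≈ 0.8909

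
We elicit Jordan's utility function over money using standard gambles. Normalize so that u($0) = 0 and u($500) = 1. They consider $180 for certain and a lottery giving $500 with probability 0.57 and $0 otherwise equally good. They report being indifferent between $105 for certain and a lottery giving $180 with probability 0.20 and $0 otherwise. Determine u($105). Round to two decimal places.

From the first indifference, u($180) = 0.57·u($500) + 0.43·u($0) = 0.57·1 + 0.43·0 = 0.57.
The second indifference gives u($105) = 0.20·u($180) + 0.80·u($0) = 0.20·0.57 + 0.80·0.00 = 0.1140.

0.11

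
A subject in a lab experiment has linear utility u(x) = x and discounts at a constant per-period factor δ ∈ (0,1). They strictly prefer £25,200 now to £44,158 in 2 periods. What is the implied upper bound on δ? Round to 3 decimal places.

δ < 0.755

Comparing present values: 25200 > δ^2·44158.
So δ^2 < 25200/44158 = 0.57068; taking the square root of both positive sides preserves the inequality.
δ < (25200/44158)^(1/2) ≈ 0.755.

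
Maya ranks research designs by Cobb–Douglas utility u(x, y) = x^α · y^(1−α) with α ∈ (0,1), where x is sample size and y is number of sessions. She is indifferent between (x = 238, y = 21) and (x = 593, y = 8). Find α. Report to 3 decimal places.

Set the two utilities equal: 238^α·21^(1−α) = 593^α·8^(1−α).
Rearrange to (238/593)^α = (8/21)^(1−α) and take logs: α·-0.912924 = (1−α)·-0.965081.
Thus α·(-1.878005) = -0.965081, so α = -0.965081/-1.878005 ≈ 0.514.

α ≈ 0.514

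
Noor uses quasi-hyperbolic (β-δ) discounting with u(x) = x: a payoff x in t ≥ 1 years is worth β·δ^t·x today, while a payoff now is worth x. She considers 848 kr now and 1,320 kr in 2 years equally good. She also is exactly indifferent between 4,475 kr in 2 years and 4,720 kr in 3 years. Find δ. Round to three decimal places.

δ ≈ 0.948

From the later pair, β·δ^2·4475 = β·δ^3·4720; dividing through, δ = 4475/4720 = 0.94809.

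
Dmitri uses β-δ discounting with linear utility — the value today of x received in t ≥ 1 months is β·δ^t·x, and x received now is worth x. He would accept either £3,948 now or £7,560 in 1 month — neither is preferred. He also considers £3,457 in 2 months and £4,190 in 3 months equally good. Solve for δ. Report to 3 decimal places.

δ ≈ 0.825

Both payoffs in the second observation are in the future, so β drops out: δ^2·3457 = δ^3·4190 ⇒ δ = 3457/4190 = 0.82506.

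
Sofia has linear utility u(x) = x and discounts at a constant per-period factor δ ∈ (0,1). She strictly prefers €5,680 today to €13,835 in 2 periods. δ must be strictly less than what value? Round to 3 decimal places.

The preference means 5680 > δ^2·13835.
Dividing by 13835: δ^2 < 0.41055. Both sides are positive, so the square root keeps the direction.
δ < 0.41055^(1/2) = 0.641.

δ < 0.641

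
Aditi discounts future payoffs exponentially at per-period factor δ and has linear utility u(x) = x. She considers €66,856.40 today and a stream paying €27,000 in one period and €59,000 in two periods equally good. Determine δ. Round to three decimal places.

The stream is worth 27000δ + 59000δ² today, so 27000δ + 59000δ² = 66856.40.
Rearranged: 59000δ² + 27000δ − 66856.40 = 0.
The positive root is δ = [−27000 + √(27000² + 4·59000·66856.40)] / (2·59000) = (−27000 + 128480.000)/118000 ≈ 0.860.

δ ≈ 0.860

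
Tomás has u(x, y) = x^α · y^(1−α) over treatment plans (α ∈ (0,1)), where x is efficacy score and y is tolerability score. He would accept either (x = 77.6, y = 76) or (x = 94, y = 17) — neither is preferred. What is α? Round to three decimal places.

α ≈ 0.887

Set the two utilities equal: 77.6^α·76^(1−α) = 94^α·17^(1−α).
Taking logs: α·ln 77.6 + (1−α)·ln 76 = α·ln 94 + (1−α)·ln 17, i.e. α·-0.191727 = (1−α)·-1.497520.
With A = -0.191727 and B = -1.497520: α·A = (1−α)·B, so α = B/(A+B) = -1.497520/-1.689247 ≈ 0.887.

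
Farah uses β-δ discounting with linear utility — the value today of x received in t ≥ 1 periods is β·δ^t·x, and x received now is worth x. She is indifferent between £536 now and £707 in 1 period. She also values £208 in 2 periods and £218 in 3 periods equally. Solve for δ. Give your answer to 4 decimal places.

δ ≈ 0.9541

From the later pair, β·δ^2·208 = β·δ^3·218; dividing through, δ = 208/218 = 0.95413.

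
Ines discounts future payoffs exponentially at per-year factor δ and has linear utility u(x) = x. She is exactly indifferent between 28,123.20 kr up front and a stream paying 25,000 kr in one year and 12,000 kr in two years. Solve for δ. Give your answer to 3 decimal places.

Equating present values: 28123.20 = 25000δ + 12000δ².
So 12000δ² + 25000δ − 28123.20 = 0.
By the quadratic formula (taking the positive root), δ = (−25000 + √1974913600.00) / 24000 ≈ 0.810.

δ ≈ 0.810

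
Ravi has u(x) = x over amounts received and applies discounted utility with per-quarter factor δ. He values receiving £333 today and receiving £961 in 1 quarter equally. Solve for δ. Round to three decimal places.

Indifference means u(333) = δ · u(961), so δ = u(333)/u(961).
With u(x) = x: δ = 333/961 = 0.34651.

δ ≈ 0.347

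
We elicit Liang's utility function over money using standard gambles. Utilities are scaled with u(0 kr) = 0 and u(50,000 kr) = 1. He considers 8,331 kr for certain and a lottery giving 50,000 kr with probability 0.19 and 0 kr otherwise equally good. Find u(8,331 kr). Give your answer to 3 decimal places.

0.190

By the standard-gamble method, u(8,331 kr) is just the indifference probability on the best outcome: 0.19.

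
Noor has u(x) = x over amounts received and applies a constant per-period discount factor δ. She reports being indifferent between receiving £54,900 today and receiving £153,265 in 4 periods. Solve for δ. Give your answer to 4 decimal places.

Equating discounted utilities: u(54900) = δ^4·u(153265) ⇒ δ^4 = u(54900)/u(153265).
With u(x) = x: δ^4 = 54900/153265 = 0.35820.
So δ = 0.35820^(1/4) ≈ 0.7736.

δ ≈ 0.7736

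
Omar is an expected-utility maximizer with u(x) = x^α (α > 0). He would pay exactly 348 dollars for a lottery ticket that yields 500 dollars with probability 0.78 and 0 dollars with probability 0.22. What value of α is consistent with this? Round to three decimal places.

The lottery's expected utility is 0.78·u(500) + 0.22·u(0) = 0.78·500^α (since u(0) = 0 for α > 0).
Equating: 348^α = 0.78·500^α, i.e. 0.6960^α = 0.78.
Take logs: α = ln 0.78 / ln(348/500) ≈ 0.68559.

α ≈ 0.686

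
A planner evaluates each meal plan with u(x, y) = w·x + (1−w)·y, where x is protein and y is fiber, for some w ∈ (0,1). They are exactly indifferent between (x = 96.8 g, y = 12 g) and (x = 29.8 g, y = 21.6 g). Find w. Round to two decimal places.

w = 0.13

Indifference: w·96.8 + (1−w)·12 = w·29.8 + (1−w)·21.6.
Rearranging, 67·w − 9.6·(1−w) = 0.
So w/(1−w) = 9.6/67 = 0.1433, giving w = 9.6/(67+9.6) = 0.13.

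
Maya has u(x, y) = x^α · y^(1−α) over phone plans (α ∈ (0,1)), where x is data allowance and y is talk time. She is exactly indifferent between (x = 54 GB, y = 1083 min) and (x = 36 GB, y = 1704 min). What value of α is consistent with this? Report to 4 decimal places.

The Cobb–Douglas utilities coincide, so 54^α·1083^(1−α) = 36^α·1704^(1−α).
Taking logs: α·ln 54 + (1−α)·ln 1083 = α·ln 36 + (1−α)·ln 1704, i.e. α·0.4054651 = (1−α)·0.4532435.
So α/(1−α) = (0.4532435)/(0.4054651) = 1.1178360, and α = 1.1178360/2.1178360 ≈ 0.5278.

α ≈ 0.5278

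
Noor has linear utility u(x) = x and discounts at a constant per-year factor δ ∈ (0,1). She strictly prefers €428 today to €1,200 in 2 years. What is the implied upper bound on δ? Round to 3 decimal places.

δ < 0.597

Under u(x) = x this choice says 428 > δ^2·1200.
Dividing by 1200: δ^2 < 0.35667. Both sides are positive, so the square root keeps the direction.
δ < 0.35667^(1/2) = 0.597.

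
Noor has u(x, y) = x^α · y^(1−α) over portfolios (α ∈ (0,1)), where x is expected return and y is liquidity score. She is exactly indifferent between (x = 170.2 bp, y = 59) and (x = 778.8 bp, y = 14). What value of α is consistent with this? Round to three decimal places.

α ≈ 0.486

Indifference: 170.2^α · 59^(1−α) = 778.8^α · 14^(1−α).
(170.2/778.8)^α = (14/59)^(1−α); take logs: α·ln(170.2/778.8) = (1−α)·ln(14/59), i.e. α·-1.520780 = (1−α)·-1.438480.
So α/(1−α) = (-1.438480)/(-1.520780) = 0.945883, and α = 0.945883/1.945883 ≈ 0.486.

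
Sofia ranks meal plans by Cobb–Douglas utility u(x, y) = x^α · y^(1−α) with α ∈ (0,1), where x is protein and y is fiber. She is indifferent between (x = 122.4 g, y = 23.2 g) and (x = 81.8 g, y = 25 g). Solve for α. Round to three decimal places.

α ≈ 0.156

Indifference: 122.4^α · 23.2^(1−α) = 81.8^α · 25^(1−α).
Taking logs: α·ln 122.4 + (1−α)·ln 23.2 = α·ln 81.8 + (1−α)·ln 25, i.e. α·0.403017 = (1−α)·0.074724.
With A = 0.403017 and B = 0.074724: α·A = (1−α)·B, so α = B/(A+B) = 0.074724/0.477741 ≈ 0.156.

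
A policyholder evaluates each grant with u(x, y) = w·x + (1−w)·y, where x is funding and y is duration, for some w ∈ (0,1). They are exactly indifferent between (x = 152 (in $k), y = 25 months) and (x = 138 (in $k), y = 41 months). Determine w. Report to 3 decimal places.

Indifference: w·152 + (1−w)·25 = w·138 + (1−w)·41.
Rearranging, 14·w − 16·(1−w) = 0.
So w/(1−w) = 16/14 = 1.1429, giving w = 16/(14+16) = 0.533.

w = 0.533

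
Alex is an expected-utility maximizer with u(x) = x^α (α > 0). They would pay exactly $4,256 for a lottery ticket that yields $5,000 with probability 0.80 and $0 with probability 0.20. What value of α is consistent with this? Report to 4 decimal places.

The lottery's expected utility is 0.80·u(5000) + 0.20·u(0) = 0.80·5000^α (since u(0) = 0 for α > 0).
Setting u(4256) equal to that: 4256^α = 0.80·5000^α ⇒ (4256/5000)^α = 0.80.
Take logs: α = ln 0.80 / ln(4256/5000) ≈ 1.385054.

α ≈ 1.3851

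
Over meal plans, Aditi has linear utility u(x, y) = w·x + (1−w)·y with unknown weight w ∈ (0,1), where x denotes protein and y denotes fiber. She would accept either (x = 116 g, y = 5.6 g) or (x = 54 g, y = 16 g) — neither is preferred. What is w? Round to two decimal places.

w = 0.14

u(116,5.6) = u(54,16) means w·116 + (1−w)·5.6 = w·54 + (1−w)·16.
Rearranging, 62·w − 10.4·(1−w) = 0.
Hence w = 10.4/(62+10.4) = 10.4/72.4 = 0.14.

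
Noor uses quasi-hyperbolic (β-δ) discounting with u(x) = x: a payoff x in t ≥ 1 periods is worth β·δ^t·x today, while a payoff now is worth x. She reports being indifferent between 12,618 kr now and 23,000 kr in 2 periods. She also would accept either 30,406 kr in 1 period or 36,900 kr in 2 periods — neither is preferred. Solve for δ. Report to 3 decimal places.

From the later pair, β·δ^1·30406 = β·δ^2·36900; dividing through, δ = 30406/36900 = 0.82401.

δ ≈ 0.824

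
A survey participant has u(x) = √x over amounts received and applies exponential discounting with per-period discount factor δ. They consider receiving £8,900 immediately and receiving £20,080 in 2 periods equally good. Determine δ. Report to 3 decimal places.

The payoff in 2 periods is discounted by δ^2, so u(8900) = δ^2·u(20080) and δ^2 = u(8900)/u(20080).
With u(x) = √x: δ^2 = √8900/√20080 = √(8900/20080) = 0.66575.
So δ = 0.66575^(1/2) ≈ 0.816.

δ ≈ 0.816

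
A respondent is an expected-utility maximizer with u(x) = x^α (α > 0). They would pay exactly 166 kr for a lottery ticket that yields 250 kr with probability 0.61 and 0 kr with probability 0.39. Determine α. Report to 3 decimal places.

α ≈ 1.207

The lottery's expected utility is 0.61·u(250) + 0.39·u(0) = 0.61·250^α (since u(0) = 0 for α > 0).
Equating: 166^α = 0.61·250^α, i.e. 0.6640^α = 0.61.
Taking logs: α·ln(166/250) = ln(0.61), so α = -0.494296 / -0.409473 ≈ 1.207.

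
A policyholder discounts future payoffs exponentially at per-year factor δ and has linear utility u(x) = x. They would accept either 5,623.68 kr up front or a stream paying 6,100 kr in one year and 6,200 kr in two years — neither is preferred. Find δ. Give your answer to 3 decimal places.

The stream is worth 6100δ + 6200δ² today, so 6100δ + 6200δ² = 5623.68.
That is, 6200δ² + 6100δ − 5623.68 = 0, a quadratic in δ.
The positive root is δ = [−6100 + √(6100² + 4·6200·5623.68)] / (2·6200) = (−6100 + 13292.000)/12400 ≈ 0.580.

δ ≈ 0.580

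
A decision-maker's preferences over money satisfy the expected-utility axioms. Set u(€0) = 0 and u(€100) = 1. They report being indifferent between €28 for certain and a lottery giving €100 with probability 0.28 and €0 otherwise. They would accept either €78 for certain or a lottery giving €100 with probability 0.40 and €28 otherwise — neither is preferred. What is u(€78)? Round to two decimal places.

From the first indifference, u(€28) = 0.28·u(€100) + 0.72·u(€0) = 0.28·1 + 0.72·0 = 0.28.
Then u(€78) = 0.40·u(€100) + 0.60·u(€28) = 0.40·1.00 + 0.60·0.28 = 0.5680.

0.57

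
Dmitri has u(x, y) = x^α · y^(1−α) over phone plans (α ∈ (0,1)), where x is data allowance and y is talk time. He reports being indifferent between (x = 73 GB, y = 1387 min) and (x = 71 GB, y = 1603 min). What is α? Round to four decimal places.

Indifference: 73^α · 1387^(1−α) = 71^α · 1603^(1−α).
(73/71)^α = (1603/1387)^(1−α); take logs: α·ln(73/71) = (1−α)·ln(1603/1387), i.e. α·0.0277796 = (1−α)·0.1447337.
Thus α·(0.1725133) = 0.1447337, so α = 0.1447337/0.1725133 ≈ 0.8390.

α ≈ 0.8390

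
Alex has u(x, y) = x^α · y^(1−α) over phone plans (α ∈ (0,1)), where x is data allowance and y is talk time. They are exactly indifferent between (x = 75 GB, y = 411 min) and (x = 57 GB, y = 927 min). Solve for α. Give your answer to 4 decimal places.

α ≈ 0.7477

The Cobb–Douglas utilities coincide, so 75^α·411^(1−α) = 57^α·927^(1−α).
Rearrange to (75/57)^α = (927/411)^(1−α) and take logs: α·0.2744368 = (1−α)·0.8133604.
So α/(1−α) = (0.8133604)/(0.2744368) = 2.9637439, and α = 2.9637439/3.9637439 ≈ 0.7477.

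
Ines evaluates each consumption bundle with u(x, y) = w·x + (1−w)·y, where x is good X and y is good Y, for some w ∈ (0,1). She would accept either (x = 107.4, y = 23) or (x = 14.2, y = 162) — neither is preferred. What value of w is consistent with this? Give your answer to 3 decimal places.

Equating utilities: w·107.4 + (1−w)·23 = w·14.2 + (1−w)·162.
w·(107.4−14.2) = (1−w)·(162−23), i.e. w·93.2 = (1−w)·139.
So w/(1−w) = 139/93.2 = 1.4914, giving w = 139/(93.2+139) = 0.599.

w = 0.599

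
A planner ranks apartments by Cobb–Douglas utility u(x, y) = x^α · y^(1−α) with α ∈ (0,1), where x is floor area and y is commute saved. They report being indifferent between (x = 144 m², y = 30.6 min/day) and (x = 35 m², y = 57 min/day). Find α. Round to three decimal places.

α ≈ 0.305

The Cobb–Douglas utilities coincide, so 144^α·30.6^(1−α) = 35^α·57^(1−α).
Rearrange to (144/35)^α = (57/30.6)^(1−α) and take logs: α·1.414465 = (1−α)·0.622051.
With A = 1.414465 and B = 0.622051: α·A = (1−α)·B, so α = B/(A+B) = 0.622051/2.036516 ≈ 0.305.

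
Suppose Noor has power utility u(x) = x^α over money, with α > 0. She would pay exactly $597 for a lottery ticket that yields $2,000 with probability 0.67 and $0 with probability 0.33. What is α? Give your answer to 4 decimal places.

The lottery's expected utility is 0.67·u(2000) + 0.33·u(0) = 0.67·2000^α (since u(0) = 0 for α > 0).
Setting u(597) equal to that: 597^α = 0.67·2000^α ⇒ (597/2000)^α = 0.67.
α = ln(0.67) / ln(597/2000) = -0.4004776/-1.2089853 ≈ 0.3313.

α ≈ 0.3313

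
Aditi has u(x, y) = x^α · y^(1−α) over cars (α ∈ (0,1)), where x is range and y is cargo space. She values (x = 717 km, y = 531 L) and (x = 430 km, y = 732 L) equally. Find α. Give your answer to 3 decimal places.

Set the two utilities equal: 717^α·531^(1−α) = 430^α·732^(1−α).
Taking logs: α·ln 717 + (1−α)·ln 531 = α·ln 430 + (1−α)·ln 732, i.e. α·0.511291 = (1−α)·0.321018.
With A = 0.511291 and B = 0.321018: α·A = (1−α)·B, so α = B/(A+B) = 0.321018/0.832309 ≈ 0.386.

α ≈ 0.386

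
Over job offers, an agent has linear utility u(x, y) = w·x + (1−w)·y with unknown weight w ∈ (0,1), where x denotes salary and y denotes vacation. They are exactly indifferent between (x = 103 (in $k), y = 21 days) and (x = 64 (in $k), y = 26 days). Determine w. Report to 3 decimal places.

w = 0.114

Indifference: w·103 + (1−w)·21 = w·64 + (1−w)·26.
Collecting terms: w·39 = (1−w)·5.
Hence w = 5/(39+5) = 5/44 = 0.114.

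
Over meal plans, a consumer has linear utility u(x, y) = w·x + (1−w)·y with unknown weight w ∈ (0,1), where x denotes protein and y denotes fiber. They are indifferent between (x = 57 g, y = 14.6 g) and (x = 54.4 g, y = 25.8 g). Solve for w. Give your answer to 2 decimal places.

u(57,14.6) = u(54.4,25.8) means w·57 + (1−w)·14.6 = w·54.4 + (1−w)·25.8.
Collecting terms: w·2.6 = (1−w)·11.2.
The marginal rate of substitution is 11.2/2.6, so w = 11.2/(2.6+11.2) = 0.81.

w = 0.81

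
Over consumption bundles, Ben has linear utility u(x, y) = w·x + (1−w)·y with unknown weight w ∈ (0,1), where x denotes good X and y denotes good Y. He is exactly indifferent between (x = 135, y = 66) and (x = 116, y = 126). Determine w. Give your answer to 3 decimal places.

w = 0.759

u(135,66) = u(116,126) means w·135 + (1−w)·66 = w·116 + (1−w)·126.
Rearranging, 19·w − 60·(1−w) = 0.
The marginal rate of substitution is 60/19, so w = 60/(19+60) = 0.759.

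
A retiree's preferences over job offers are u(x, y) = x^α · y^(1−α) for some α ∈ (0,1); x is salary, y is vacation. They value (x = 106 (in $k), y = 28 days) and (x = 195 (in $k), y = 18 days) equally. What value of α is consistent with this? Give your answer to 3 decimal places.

Indifference: 106^α · 28^(1−α) = 195^α · 18^(1−α).
(106/195)^α = (18/28)^(1−α); take logs: α·ln(106/195) = (1−α)·ln(18/28), i.e. α·-0.609560 = (1−α)·-0.441833.
So α/(1−α) = (-0.441833)/(-0.609560) = 0.724839, and α = 0.724839/1.724839 ≈ 0.420.

α ≈ 0.420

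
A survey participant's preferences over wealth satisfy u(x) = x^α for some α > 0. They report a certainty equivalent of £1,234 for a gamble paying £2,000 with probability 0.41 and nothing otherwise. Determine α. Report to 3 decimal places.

α ≈ 1.846

The lottery's expected utility is 0.41·u(2000) + 0.59·u(0) = 0.41·2000^α (since u(0) = 0 for α > 0).
Indifference: 1234^α = 0.41·2000^α, so (1234/2000)^α = 0.41.
α = ln(0.41) / ln(1234/2000) = -0.891598/-0.482886 ≈ 1.846.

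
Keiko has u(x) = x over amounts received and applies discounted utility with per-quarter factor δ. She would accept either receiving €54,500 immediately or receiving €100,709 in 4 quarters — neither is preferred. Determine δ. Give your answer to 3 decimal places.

The payoff in 4 quarters is discounted by δ^4, so u(54500) = δ^4·u(100709) and δ^4 = u(54500)/u(100709).
With u(x) = x: δ^4 = 54500/100709 = 0.54116.
Taking the 4th root: δ = 0.54116^(1/4) ≈ 0.858.

δ ≈ 0.858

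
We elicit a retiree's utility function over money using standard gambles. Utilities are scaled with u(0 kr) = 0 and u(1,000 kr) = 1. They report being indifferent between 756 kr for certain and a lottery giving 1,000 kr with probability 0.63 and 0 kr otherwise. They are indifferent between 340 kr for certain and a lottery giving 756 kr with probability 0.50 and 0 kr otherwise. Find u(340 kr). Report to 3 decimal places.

From the first indifference, u(756 kr) = 0.63·u(1,000 kr) + 0.37·u(0 kr) = 0.63·1 + 0.37·0 = 0.63.
Then u(340 kr) = 0.50·u(756 kr) + 0.50·u(0 kr) = 0.50·0.63 + 0.50·0.00 = 0.3150.

0.315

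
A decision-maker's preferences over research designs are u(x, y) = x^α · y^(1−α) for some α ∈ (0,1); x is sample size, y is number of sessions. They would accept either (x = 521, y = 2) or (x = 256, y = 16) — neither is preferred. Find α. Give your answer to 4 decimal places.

Set the two utilities equal: 521^α·2^(1−α) = 256^α·16^(1−α).
(521/256)^α = (16/2)^(1−α); take logs: α·ln(521/256) = (1−α)·ln(16/2), i.e. α·0.7105726 = (1−α)·2.0794415.
With A = 0.7105726 and B = 2.0794415: α·A = (1−α)·B, so α = B/(A+B) = 2.0794415/2.7900141 ≈ 0.7453.

α ≈ 0.7453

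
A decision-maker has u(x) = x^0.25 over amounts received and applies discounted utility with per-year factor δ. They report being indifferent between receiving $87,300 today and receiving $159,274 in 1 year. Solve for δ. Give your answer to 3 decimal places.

δ ≈ 0.860

Equating discounted utilities: u(87300) = δ·u(159274) ⇒ δ = u(87300)/u(159274).
Since u(x) = x^0.25, δ = (87300/159274)^0.25 = 0.54811^0.25 = 0.86043.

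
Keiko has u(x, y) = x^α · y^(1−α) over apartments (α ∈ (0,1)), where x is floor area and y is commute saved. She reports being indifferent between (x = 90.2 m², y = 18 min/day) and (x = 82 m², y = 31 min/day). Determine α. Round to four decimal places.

Set the two utilities equal: 90.2^α·18^(1−α) = 82^α·31^(1−α).
Taking logs: α·ln 90.2 + (1−α)·ln 18 = α·ln 82 + (1−α)·ln 31, i.e. α·0.0953102 = (1−α)·0.5436154.
With A = 0.0953102 and B = 0.5436154: α·A = (1−α)·B, so α = B/(A+B) = 0.5436154/0.6389256 ≈ 0.8508.

α ≈ 0.8508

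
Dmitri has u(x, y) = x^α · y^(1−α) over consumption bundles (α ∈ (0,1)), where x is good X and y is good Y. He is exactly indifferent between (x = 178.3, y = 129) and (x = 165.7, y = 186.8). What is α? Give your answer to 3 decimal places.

α ≈ 0.835

Indifference: 178.3^α · 129^(1−α) = 165.7^α · 186.8^(1−α).
Rearrange to (178.3/165.7)^α = (186.8/129)^(1−α) and take logs: α·0.073289 = (1−α)·0.370226.
With A = 0.073289 and B = 0.370226: α·A = (1−α)·B, so α = B/(A+B) = 0.370226/0.443515 ≈ 0.835.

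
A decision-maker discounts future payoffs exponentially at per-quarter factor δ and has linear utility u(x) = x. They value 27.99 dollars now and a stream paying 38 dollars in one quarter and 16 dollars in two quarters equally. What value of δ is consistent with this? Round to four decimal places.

δ ≈ 0.5900

Equating present values: 27.99 = 38δ + 16δ².
That is, 16δ² + 38δ − 27.99 = 0, a quadratic in δ.
By the quadratic formula (taking the positive root), δ = (−38 + √3235.36) / 32 ≈ 0.5900.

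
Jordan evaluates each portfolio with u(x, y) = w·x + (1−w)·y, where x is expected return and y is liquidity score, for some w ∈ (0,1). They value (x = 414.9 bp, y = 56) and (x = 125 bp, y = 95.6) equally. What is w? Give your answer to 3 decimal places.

u(414.9,56) = u(125,95.6) means w·414.9 + (1−w)·56 = w·125 + (1−w)·95.6.
w·(414.9−125) = (1−w)·(95.6−56), i.e. w·289.9 = (1−w)·39.6.
So w/(1−w) = 39.6/289.9 = 0.1366, giving w = 39.6/(289.9+39.6) = 0.120.

w = 0.120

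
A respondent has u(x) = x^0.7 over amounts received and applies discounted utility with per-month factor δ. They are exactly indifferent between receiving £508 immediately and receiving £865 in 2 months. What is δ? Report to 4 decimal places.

Equating discounted utilities: u(508) = δ^2·u(865) ⇒ δ^2 = u(508)/u(865).
With u(x) = x^0.7: δ^2 = 508^0.7/865^0.7 = (508/865)^0.7 = 0.68896.
So δ = 0.68896^(1/2) ≈ 0.8300.

δ ≈ 0.8300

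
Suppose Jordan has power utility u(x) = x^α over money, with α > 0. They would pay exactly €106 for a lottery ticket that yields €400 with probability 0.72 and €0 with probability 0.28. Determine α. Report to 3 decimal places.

α ≈ 0.247

Since u(0) = 0, the lottery's EU is 0.72·400^α.
Setting u(106) equal to that: 106^α = 0.72·400^α ⇒ (106/400)^α = 0.72.
Take logs: α = ln 0.72 / ln(106/400) ≈ 0.24736.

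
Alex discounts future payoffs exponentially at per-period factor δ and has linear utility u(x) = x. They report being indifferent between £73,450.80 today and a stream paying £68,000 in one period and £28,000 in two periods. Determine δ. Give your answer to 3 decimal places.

The stream is worth 68000δ + 28000δ² today, so 68000δ + 28000δ² = 73450.80.
That is, 28000δ² + 68000δ − 73450.80 = 0, a quadratic in δ.
δ = (−68000 + √(68000² + 4·28000·73450.80)) / (2·28000) = (−68000 + √12850489600.00) / 56000 ≈ 0.810.

δ ≈ 0.810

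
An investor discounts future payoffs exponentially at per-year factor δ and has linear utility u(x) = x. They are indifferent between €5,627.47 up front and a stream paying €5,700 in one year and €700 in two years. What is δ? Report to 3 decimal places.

δ ≈ 0.890

The stream is worth 5700δ + 700δ² today, so 5700δ + 700δ² = 5627.47.
That is, 700δ² + 5700δ − 5627.47 = 0, a quadratic in δ.
By the quadratic formula (taking the positive root), δ = (−5700 + √48246916.00) / 1400 ≈ 0.890.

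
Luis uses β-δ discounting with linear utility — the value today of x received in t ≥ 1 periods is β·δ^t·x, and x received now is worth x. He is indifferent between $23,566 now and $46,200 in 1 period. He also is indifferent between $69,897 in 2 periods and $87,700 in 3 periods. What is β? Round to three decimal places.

β ≈ 0.640

Both payoffs in the second observation are in the future, so β drops out: δ^2·69897 = δ^3·87700 ⇒ δ = 69897/87700 = 0.79700.
Now use the now-vs-future pair: 23566 = β·δ·46200 gives β = 23566/(0.79700·46200) ≈ 0.640.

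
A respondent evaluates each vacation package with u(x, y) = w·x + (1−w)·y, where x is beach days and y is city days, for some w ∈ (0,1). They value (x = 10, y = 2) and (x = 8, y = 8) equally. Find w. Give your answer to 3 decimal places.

w = 0.750

u(10,2) = u(8,8) means w·10 + (1−w)·2 = w·8 + (1−w)·8.
w·(10−8) = (1−w)·(8−2), i.e. w·2 = (1−w)·6.
The marginal rate of substitution is 6/2, so w = 6/(2+6) = 0.750.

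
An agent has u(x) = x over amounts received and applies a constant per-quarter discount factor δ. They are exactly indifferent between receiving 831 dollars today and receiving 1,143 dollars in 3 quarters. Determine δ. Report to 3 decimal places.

The payoff in 3 quarters is discounted by δ^3, so u(831) = δ^3·u(1143) and δ^3 = u(831)/u(1143).
With u(x) = x: δ^3 = 831/1143 = 0.72703.
Hence δ = (0.72703)^(1/3) = 0.89919.

δ ≈ 0.899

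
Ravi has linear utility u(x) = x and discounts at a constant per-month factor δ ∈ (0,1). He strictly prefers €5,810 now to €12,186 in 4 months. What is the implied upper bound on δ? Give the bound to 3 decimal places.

The preference means 5810 > δ^4·12186.
Dividing by 12186: δ^4 < 0.47678. Both sides are positive, so the 4th root keeps the direction.
δ < 0.47678^(1/4) = 0.831.

δ < 0.831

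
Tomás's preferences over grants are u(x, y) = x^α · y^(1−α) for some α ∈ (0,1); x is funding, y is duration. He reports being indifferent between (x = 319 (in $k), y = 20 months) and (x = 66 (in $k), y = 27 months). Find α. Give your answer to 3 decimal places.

α ≈ 0.160

The Cobb–Douglas utilities coincide, so 319^α·20^(1−α) = 66^α·27^(1−α).
Rearrange to (319/66)^α = (27/20)^(1−α) and take logs: α·1.575536 = (1−α)·0.300105.
So α/(1−α) = (0.300105)/(1.575536) = 0.190478, and α = 0.190478/1.190478 ≈ 0.160.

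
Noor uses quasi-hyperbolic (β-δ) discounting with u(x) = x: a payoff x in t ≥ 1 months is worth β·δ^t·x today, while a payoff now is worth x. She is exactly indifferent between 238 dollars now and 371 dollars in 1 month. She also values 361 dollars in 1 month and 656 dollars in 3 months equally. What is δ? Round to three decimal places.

The second indifference involves only future payoffs, so β cancels: β·δ^1·361 = β·δ^3·656, giving δ^2 = 361/656 = 0.55030, so δ = 0.74183.

δ ≈ 0.742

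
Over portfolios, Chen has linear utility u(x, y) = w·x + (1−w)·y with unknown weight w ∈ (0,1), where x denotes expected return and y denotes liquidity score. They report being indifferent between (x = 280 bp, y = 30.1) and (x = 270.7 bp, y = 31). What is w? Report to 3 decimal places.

Indifference: w·280 + (1−w)·30.1 = w·270.7 + (1−w)·31.
Rearranging, 9.3·w − 0.9·(1−w) = 0.
So w/(1−w) = 0.9/9.3 = 0.0968, giving w = 0.9/(9.3+0.9) = 0.088.

w = 0.088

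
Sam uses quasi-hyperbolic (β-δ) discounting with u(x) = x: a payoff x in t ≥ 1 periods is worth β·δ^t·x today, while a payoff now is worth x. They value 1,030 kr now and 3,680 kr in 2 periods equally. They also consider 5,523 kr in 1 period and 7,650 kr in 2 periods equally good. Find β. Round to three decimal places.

β ≈ 0.537

The second indifference involves only future payoffs, so β cancels: β·δ^1·5523 = β·δ^2·7650, giving δ = 5523/7650 = 0.72196.
The first indifference: 1030 = β·δ^2·3680, so β = 1030/(δ^2·3680) = 1030/(0.52123·3680) ≈ 0.537.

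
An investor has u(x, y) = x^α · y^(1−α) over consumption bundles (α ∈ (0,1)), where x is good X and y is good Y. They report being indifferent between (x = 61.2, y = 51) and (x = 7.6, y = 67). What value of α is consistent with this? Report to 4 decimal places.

The Cobb–Douglas utilities coincide, so 61.2^α·51^(1−α) = 7.6^α·67^(1−α).
Taking logs: α·ln 61.2 + (1−α)·ln 51 = α·ln 7.6 + (1−α)·ln 67, i.e. α·2.0859989 = (1−α)·0.2728670.
With A = 2.0859989 and B = 0.2728670: α·A = (1−α)·B, so α = B/(A+B) = 0.2728670/2.3588659 ≈ 0.1157.

α ≈ 0.1157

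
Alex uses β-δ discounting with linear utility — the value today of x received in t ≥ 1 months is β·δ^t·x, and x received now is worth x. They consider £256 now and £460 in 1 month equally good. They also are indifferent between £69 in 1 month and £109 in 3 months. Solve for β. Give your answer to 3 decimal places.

β ≈ 0.699

The second indifference involves only future payoffs, so β cancels: β·δ^1·69 = β·δ^3·109, giving δ^2 = 69/109 = 0.63303, so δ = 0.79563.
The first indifference: 256 = β·δ·460, so β = 256/(δ·460) = 256/(0.79563·460) ≈ 0.699.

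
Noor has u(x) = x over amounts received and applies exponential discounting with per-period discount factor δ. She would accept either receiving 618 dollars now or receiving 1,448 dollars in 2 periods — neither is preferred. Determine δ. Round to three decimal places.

δ ≈ 0.653

Indifference means u(618) = δ^2 · u(1448), so δ^2 = u(618)/u(1448).
With u(x) = x: δ^2 = 618/1448 = 0.42680.
Taking the square root: δ = 0.42680^(1/2) ≈ 0.653.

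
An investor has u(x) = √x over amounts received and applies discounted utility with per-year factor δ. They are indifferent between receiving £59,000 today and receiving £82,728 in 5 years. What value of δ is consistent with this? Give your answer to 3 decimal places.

δ ≈ 0.967

Indifference means u(59000) = δ^5 · u(82728), so δ^5 = u(59000)/u(82728).
Since u(x) = √x, δ^5 = √(59000/82728) = 0.84450.
Taking the 5th root: δ = 0.84450^(1/5) ≈ 0.967.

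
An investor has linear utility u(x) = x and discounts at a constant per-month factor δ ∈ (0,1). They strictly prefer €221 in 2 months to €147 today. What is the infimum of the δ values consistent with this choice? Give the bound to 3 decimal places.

δ > 0.816

Under u(x) = x this choice says 147 < δ^2·221.
Hence δ^2 > 147/221 = 0.66516, and x ↦ x^(1/2) is increasing on (0,∞).
δ > 0.66516^(1/2) = 0.816.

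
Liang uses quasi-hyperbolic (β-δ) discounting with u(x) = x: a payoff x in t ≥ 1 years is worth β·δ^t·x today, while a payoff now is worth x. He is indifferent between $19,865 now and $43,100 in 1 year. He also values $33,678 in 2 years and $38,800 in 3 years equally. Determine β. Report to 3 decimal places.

The second indifference involves only future payoffs, so β cancels: β·δ^2·33678 = β·δ^3·38800, giving δ = 33678/38800 = 0.86799.
Now use the now-vs-future pair: 19865 = β·δ·43100 gives β = 19865/(0.86799·43100) ≈ 0.531.

β ≈ 0.531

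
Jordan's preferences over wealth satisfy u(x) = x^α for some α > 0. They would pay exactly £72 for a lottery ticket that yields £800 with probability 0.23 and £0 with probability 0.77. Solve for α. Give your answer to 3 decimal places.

EU(lottery) = 0.23·800^α + 0.77·0 = 0.23·800^α.
Indifference: 72^α = 0.23·800^α, so (72/800)^α = 0.23.
Take logs: α = ln 0.23 / ln(72/800) ≈ 0.61034.

α ≈ 0.610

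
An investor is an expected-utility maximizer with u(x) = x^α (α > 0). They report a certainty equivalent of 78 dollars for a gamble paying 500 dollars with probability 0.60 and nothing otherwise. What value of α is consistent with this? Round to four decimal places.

Since u(0) = 0, the lottery's EU is 0.60·500^α.
Equating: 78^α = 0.60·500^α, i.e. 0.1560^α = 0.60.
α = ln(0.60) / ln(78/500) = -0.5108256/-1.8578993 ≈ 0.2749.

α ≈ 0.2749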